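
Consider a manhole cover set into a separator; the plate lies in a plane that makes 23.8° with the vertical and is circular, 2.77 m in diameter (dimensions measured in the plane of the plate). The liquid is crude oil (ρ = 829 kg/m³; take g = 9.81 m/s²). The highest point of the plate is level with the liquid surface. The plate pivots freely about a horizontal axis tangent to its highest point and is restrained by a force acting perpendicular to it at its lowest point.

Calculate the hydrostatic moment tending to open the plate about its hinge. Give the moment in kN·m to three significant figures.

M ≈ 108 kN·m

γ = ρg = 829 × 9.81 / 1000 = 8.13249 kN/m³.
The plate makes 23.8° with the vertical, i.e. θ = 90° − 23.8° = 66.2° to the horizontal. Measuring y along the incline from the free-surface line, vertical depth h = y·sinθ with sinθ = 0.914960.
The centroid is at the centre, 1.385 m below the top of the plate, so y_c = 1.385 m and h_c = 1.385 × 0.914960 = 1.26722 m.
A = π(1.385)² = 6.02628 m².
Resultant F = γ·h_c·A = 8.13249 × 1.26722 × 6.02628 = 62.1048 kN.
I_c = πr⁴/4 = π × 1.385⁴/4 = 2.88994 m⁴.
Centre of pressure: y_p = y_c + I_c/(y_c·A) = 1.385 + 2.88994/(1.385 × 6.02628) = 1.385 + 0.34625 = 1.73125 m along the plane.
The resultant acts 1.385 + 0.34625 = 1.73125 m (along the plate) below the hinge at the top edge, so the moment about the hinge is M = F × 1.73125 = 62.1048 × 1.73125 = 107.519 kN·m.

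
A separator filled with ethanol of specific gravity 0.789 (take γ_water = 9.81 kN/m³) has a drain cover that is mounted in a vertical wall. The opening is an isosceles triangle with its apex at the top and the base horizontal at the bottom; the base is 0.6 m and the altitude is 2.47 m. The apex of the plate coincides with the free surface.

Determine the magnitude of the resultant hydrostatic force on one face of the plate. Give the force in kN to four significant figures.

F ≈ 9.444 kN

γ = 0.789 × 9.81 = 7.74009 kN/m³.
With the apex up, the centroid sits 2h/3 = 2 × 2.47/3 = 1.64667 m below the apex, so the centroid depth is h_c = 1.64667 m.
A = ½ × 0.6 × 2.47 = 0.741 m².
Resultant F = γ·h_c·A = 7.74009 × 1.64667 × 0.741 = 9.44432 kN.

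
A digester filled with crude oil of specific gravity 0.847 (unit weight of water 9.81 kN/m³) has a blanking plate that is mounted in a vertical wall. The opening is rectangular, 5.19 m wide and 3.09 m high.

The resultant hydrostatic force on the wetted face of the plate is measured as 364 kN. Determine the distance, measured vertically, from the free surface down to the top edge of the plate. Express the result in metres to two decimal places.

γ = 0.847 × 9.81 = 8.30907 kN/m³.
A = 5.19 × 3.09 = 16.0371 m².
From F = γ·h_c·A, the centroid depth is h_c = 364/(8.30907 × 16.0371) = 2.73164 m.
The centroid lies 3.09/2 = 1.545 m below the top edge, so the top edge sits at h_top = 2.73164 − 1.545 = 1.18664 m below the surface.

d_top ≈ 1.19 m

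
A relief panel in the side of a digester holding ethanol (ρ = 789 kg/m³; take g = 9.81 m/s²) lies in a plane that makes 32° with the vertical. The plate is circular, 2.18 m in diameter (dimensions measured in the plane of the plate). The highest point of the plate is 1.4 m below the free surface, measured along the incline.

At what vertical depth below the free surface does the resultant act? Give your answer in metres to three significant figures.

γ = ρg = 789 × 9.81 / 1000 = 7.74009 kN/m³.
The plate makes 32° with the vertical, i.e. θ = 90° − 32° = 58° to the horizontal. Measuring y along the incline from the free-surface line, vertical depth h = y·sinθ with sinθ = 0.848048.
The centroid is at the centre, 1.09 m below the top of the plate, so y_c = 1.4 + 1.09 = 2.49 m and h_c = 2.49 × 0.848048 = 2.11164 m.
A = π(1.09)² = 3.73253 m².
Resultant F = γ·h_c·A = 7.74009 × 2.11164 × 3.73253 = 61.0055 kN.
I_c = πr⁴/4 = π × 1.09⁴/4 = 1.10865 m⁴.
Centre of pressure: y_p = y_c + I_c/(y_c·A) = 2.49 + 1.10865/(2.49 × 3.73253) = 2.49 + 0.119287 = 2.60929 m along the plane.
Vertically, h_p = y_p·sinθ = 2.60929 × 0.848048 = 2.2128 m.

h_p = 2.21 m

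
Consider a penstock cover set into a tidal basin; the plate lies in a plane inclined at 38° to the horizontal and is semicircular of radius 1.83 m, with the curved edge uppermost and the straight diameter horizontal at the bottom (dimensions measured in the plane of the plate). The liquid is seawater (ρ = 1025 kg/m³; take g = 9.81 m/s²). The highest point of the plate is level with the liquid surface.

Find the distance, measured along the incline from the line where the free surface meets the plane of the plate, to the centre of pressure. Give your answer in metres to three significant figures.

γ = ρg = 1025 × 9.81 / 1000 = 10.05525 kN/m³.
Let θ = 38° be the plate's angle to the horizontal; measure y along the incline from where the plane meets the free surface. Vertical depth h = y·sinθ with sinθ = 0.615661.
The centroid lies 4r/(3π) = 0.776676 m above the diameter, so r − 4r/(3π) = 1.83 − 0.776676 = 1.05332 m below the topmost point, so y_c = 1.05332 m and h_c = 1.05332 × 0.615661 = 0.648488 m.
A = πr²/2 = π × 1.83²/2 = 5.26044 m².
Resultant F = γ·h_c·A = 10.05525 × 0.648488 × 5.26044 = 34.3018 kN.
I_c = (π/8 − 8/(9π))·r⁴ = 0.109757 × 1.83⁴ = 1.23094 m⁴.
Centre of pressure: y_p = y_c + I_c/(y_c·A) = 1.05332 + 1.23094/(1.05332 × 5.26044) = 1.05332 + 0.222154 = 1.27547 m along the plane.

y_p = 1.28 m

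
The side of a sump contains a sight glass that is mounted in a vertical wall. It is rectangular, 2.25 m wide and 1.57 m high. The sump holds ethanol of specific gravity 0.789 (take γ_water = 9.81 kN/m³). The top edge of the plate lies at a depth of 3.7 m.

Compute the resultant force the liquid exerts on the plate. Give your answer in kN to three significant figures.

γ = 0.789 × 9.81 = 7.74009 kN/m³.
The centroid lies 1.57/2 = 0.785 m below the top edge, so the centroid depth is h_c = 3.7 + 0.785 = 4.485 m.
A = 2.25 × 1.57 = 3.5325 m².
Resultant F = γ·h_c·A = 7.74009 × 4.485 × 3.5325 = 122.628 kN.

F ≈ 123 kN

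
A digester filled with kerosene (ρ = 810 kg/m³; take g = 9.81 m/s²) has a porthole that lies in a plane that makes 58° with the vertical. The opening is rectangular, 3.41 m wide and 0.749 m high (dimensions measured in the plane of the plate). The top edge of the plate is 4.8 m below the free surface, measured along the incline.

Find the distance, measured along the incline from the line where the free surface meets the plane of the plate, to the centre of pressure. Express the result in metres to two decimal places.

γ = ρg = 810 × 9.81 / 1000 = 7.9461 kN/m³.
The plate makes 58° with the vertical, i.e. θ = 90° − 58° = 32° to the horizontal. Measuring y along the incline from the free-surface line, vertical depth h = y·sinθ with sinθ = 0.529919.
The centroid lies 0.749/2 = 0.3745 m below the top edge, so y_c = 4.8 + 0.3745 = 5.1745 m and h_c = 5.1745 × 0.529919 = 2.74207 m.
A = 3.41 × 0.749 = 2.55409 m².
Resultant F = γ·h_c·A = 7.9461 × 2.74207 × 2.55409 = 55.6505 kN.
I_c = b·h³/12 = 3.41 × 0.749³/12 = 0.119404 m⁴.
Centre of pressure: y_p = y_c + I_c/(y_c·A) = 5.1745 + 0.119404/(5.1745 × 2.55409) = 5.1745 + 0.00903471 = 5.18353 m along the plane.

y_p = 5.18 m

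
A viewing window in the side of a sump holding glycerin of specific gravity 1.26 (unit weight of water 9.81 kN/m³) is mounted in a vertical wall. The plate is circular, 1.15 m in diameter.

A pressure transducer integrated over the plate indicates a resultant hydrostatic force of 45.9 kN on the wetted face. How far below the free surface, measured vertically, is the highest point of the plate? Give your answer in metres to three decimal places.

γ = 1.26 × 9.81 = 12.3606 kN/m³.
A = π(0.575)² = 1.03869 m².
From F = γ·h_c·A, the centroid depth is h_c = 45.9/(12.3606 × 1.03869) = 3.57509 m.
The centroid is at the centre, 0.575 m below the top of the plate, so the highest point sits at h_top = 3.57509 − 0.575 = 3.00009 m below the surface.

d_top ≈ 3.000 m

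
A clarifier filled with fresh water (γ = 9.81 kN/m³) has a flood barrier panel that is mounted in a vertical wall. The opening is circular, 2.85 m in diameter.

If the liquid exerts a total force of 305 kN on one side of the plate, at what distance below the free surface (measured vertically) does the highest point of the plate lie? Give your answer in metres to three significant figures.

γ = 9.81 kN/m³.
A = π(1.425)² = 6.3794 m².
From F = γ·h_c·A, the centroid depth is h_c = 305/(9.81 × 6.3794) = 4.87361 m.
The centroid is at the centre, 1.425 m below the top of the plate, so the highest point sits at h_top = 4.87361 − 1.425 = 3.44861 m below the surface.

d_top ≈ 3.45 m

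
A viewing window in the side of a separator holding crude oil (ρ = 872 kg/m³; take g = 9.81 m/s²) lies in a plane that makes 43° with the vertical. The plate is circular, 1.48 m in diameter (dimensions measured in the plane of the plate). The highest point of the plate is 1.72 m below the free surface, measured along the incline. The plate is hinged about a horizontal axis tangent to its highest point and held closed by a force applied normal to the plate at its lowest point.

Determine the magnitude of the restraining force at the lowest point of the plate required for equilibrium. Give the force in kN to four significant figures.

γ = ρg = 872 × 9.81 / 1000 = 8.55432 kN/m³.
The plate makes 43° with the vertical, i.e. θ = 90° − 43° = 47° to the horizontal. Measuring y along the incline from the free-surface line, vertical depth h = y·sinθ with sinθ = 0.731354.
The centroid is at the centre, 0.74 m below the top of the plate, so y_c = 1.72 + 0.74 = 2.46 m and h_c = 2.46 × 0.731354 = 1.79913 m.
A = π(0.74)² = 1.72034 m².
Resultant F = γ·h_c·A = 8.55432 × 1.79913 × 1.72034 = 26.4766 kN.
I_c = πr⁴/4 = π × 0.74⁴/4 = 0.235514 m⁴.
Centre of pressure: y_p = y_c + I_c/(y_c·A) = 2.46 + 0.235514/(2.46 × 1.72034) = 2.46 + 0.0556503 = 2.51565 m along the plane.
The resultant acts 0.74 + 0.0556503 = 0.79565 m (along the plate) below the hinge at the top edge, so the moment about the hinge is M = F × 0.79565 = 26.4766 × 0.79565 = 21.0661 kN·m.
A normal force at the bottom, 1.48 m from the hinge, must supply this moment: P = 21.0661/1.48 = 14.2339 kN.

P ≈ 14.23 kN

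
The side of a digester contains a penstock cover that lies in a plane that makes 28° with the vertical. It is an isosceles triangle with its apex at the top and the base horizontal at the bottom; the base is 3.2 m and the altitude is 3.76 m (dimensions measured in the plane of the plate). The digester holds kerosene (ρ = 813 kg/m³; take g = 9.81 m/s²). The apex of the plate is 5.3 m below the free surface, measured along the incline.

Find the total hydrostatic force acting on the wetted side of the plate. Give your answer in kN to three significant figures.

F ≈ 331 kN

γ = ρg = 813 × 9.81 / 1000 = 7.97553 kN/m³.
The plate makes 28° with the vertical, i.e. θ = 90° − 28° = 62° to the horizontal. Measuring y along the incline from the free-surface line, vertical depth h = y·sinθ with sinθ = 0.882948.
With the apex up, the centroid sits 2h/3 = 2 × 3.76/3 = 2.50667 m below the apex, so y_c = 5.3 + 2.50667 = 7.80667 m and h_c = 7.80667 × 0.882948 = 6.89288 m.
A = ½ × 3.2 × 3.76 = 6.016 m².
Resultant F = γ·h_c·A = 7.97553 × 6.89288 × 6.016 = 330.726 kN.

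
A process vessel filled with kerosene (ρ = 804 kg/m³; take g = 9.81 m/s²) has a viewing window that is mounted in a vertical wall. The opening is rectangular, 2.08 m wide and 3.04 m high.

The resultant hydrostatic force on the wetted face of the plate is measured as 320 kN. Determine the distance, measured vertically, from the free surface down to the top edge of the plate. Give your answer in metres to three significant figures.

γ = ρg = 804 × 9.81 / 1000 = 7.88724 kN/m³.
A = 2.08 × 3.04 = 6.3232 m².
From F = γ·h_c·A, the centroid depth is h_c = 320/(7.88724 × 6.3232) = 6.41635 m.
The centroid lies 3.04/2 = 1.52 m below the top edge, so the top edge sits at h_top = 6.41635 − 1.52 = 4.89635 m below the surface.

d_top ≈ 4.90 m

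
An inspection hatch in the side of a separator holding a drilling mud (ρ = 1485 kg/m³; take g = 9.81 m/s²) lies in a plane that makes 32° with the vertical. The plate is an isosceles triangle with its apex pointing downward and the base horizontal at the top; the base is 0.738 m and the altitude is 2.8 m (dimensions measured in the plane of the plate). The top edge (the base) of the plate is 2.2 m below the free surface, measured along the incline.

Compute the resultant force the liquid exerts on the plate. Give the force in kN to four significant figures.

F ≈ 40.00 kN

γ = ρg = 1485 × 9.81 / 1000 = 14.56785 kN/m³.
The plate makes 32° with the vertical, i.e. θ = 90° − 32° = 58° to the horizontal. Measuring y along the incline from the free-surface line, vertical depth h = y·sinθ with sinθ = 0.848048.
With the apex down, the centroid sits h/3 = 2.8/3 = 0.933333 m below the base (the top edge), so y_c = 2.2 + 0.933333 = 3.13333 m and h_c = 3.13333 × 0.848048 = 2.65721 m.
A = ½ × 0.738 × 2.8 = 1.0332 m².
Resultant F = γ·h_c·A = 14.56785 × 2.65721 × 1.0332 = 39.995 kN.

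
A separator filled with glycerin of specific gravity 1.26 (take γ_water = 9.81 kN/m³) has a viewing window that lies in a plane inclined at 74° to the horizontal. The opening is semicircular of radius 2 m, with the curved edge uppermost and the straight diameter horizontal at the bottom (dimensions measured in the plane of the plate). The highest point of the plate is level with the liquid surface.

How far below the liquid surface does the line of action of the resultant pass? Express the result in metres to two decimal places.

γ = 1.26 × 9.81 = 12.3606 kN/m³.
Let θ = 74° be the plate's angle to the horizontal; measure y along the incline from where the plane meets the free surface. Vertical depth h = y·sinθ with sinθ = 0.961262.
The centroid lies 4r/(3π) = 0.848826 m above the diameter, so r − 4r/(3π) = 2 − 0.848826 = 1.15117 m below the topmost point, so y_c = 1.15117 m and h_c = 1.15117 × 0.961262 = 1.10658 m.
A = πr²/2 = π × 2²/2 = 6.28319 m².
Resultant F = γ·h_c·A = 12.3606 × 1.10658 × 6.28319 = 85.9414 kN.
I_c = (π/8 − 8/(9π))·r⁴ = 0.109757 × 2⁴ = 1.75611 m⁴.
Centre of pressure: y_p = y_c + I_c/(y_c·A) = 1.15117 + 1.75611/(1.15117 × 6.28319) = 1.15117 + 0.242791 = 1.39396 m along the plane.
Vertically, h_p = y_p·sinθ = 1.39396 × 0.961262 = 1.33996 m.

h_p = 1.34 m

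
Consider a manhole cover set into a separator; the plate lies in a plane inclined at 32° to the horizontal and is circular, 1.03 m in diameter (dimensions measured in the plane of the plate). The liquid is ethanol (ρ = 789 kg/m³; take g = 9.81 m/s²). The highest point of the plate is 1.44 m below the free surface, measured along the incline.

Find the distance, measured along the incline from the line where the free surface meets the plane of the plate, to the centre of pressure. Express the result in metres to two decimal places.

y_p = 1.99 m

γ = ρg = 789 × 9.81 / 1000 = 7.74009 kN/m³.
Let θ = 32° be the plate's angle to the horizontal; measure y along the incline from where the plane meets the free surface. Vertical depth h = y·sinθ with sinθ = 0.529919.
The centroid is at the centre, 0.515 m below the top of the plate, so y_c = 1.44 + 0.515 = 1.955 m and h_c = 1.955 × 0.529919 = 1.03599 m.
A = π(0.515)² = 0.833229 m².
Resultant F = γ·h_c·A = 7.74009 × 1.03599 × 0.833229 = 6.68138 kN.
I_c = πr⁴/4 = π × 0.515⁴/4 = 0.0552483 m⁴.
Centre of pressure: y_p = y_c + I_c/(y_c·A) = 1.955 + 0.0552483/(1.955 × 0.833229) = 1.955 + 0.0339162 = 1.98892 m along the plane.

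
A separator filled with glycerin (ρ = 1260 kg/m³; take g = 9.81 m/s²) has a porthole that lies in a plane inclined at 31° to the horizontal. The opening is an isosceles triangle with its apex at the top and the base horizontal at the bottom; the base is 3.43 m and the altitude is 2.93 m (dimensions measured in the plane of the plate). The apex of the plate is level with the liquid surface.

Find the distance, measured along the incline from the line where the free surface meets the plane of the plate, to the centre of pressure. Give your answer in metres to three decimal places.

γ = ρg = 1260 × 9.81 / 1000 = 12.3606 kN/m³.
Let θ = 31° be the plate's angle to the horizontal; measure y along the incline from where the plane meets the free surface. Vertical depth h = y·sinθ with sinθ = 0.515038.
With the apex up, the centroid sits 2h/3 = 2 × 2.93/3 = 1.95333 m below the apex, so y_c = 1.95333 m and h_c = 1.95333 × 0.515038 = 1.00604 m.
A = ½ × 3.43 × 2.93 = 5.02495 m².
Resultant F = γ·h_c·A = 12.3606 × 1.00604 × 5.02495 = 62.4865 kN.
I_c = b·h³/36 = 3.43 × 2.93³/36 = 2.39659 m⁴.
Centre of pressure: y_p = y_c + I_c/(y_c·A) = 1.95333 + 2.39659/(1.95333 × 5.02495) = 1.95333 + 0.244167 = 2.1975 m along the plane.

y_p = 2.198 m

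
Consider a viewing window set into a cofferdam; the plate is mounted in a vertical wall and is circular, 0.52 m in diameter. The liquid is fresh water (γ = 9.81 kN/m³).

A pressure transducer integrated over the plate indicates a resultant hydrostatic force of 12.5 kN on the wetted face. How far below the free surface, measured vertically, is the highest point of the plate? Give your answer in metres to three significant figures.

γ = 9.81 kN/m³.
A = π(0.26)² = 0.212372 m².
From F = γ·h_c·A, the centroid depth is h_c = 12.5/(9.81 × 0.212372) = 5.9999 m.
The centroid is at the centre, 0.26 m below the top of the plate, so the highest point sits at h_top = 5.9999 − 0.26 = 5.7399 m below the surface.

d_top ≈ 5.74 m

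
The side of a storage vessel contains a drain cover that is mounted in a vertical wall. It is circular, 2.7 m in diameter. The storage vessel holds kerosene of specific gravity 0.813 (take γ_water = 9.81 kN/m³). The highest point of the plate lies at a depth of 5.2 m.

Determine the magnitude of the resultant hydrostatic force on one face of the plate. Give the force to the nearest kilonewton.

F ≈ 299 kN

γ = 0.813 × 9.81 = 7.97553 kN/m³.
The centroid is at the centre, 1.35 m below the top of the plate, so the centroid depth is h_c = 5.2 + 1.35 = 6.55 m.
A = π(1.35)² = 5.72555 m².
Resultant F = γ·h_c·A = 7.97553 × 6.55 × 5.72555 = 299.101 kN.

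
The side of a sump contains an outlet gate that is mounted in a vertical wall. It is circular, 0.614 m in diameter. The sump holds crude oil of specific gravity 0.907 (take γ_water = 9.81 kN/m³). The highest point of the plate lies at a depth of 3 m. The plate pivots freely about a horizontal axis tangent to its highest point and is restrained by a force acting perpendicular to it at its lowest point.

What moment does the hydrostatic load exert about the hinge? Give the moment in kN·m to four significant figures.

γ = 0.907 × 9.81 = 8.89767 kN/m³.
The centroid is at the centre, 0.307 m below the top of the plate, so the centroid depth is h_c = 3 + 0.307 = 3.307 m.
A = π(0.307)² = 0.296092 m².
Resultant F = γ·h_c·A = 8.89767 × 3.307 × 0.296092 = 8.71239 kN.
I_c = πr⁴/4 = π × 0.307⁴/4 = 0.00697659 m⁴.
Centre of pressure: y_p = y_c + I_c/(y_c·A) = 3.307 + 0.00697659/(3.307 × 0.296092) = 3.307 + 0.00712496 = 3.31412 m along the plane.
The resultant acts 0.307 + 0.00712496 = 0.314125 m (along the plate) below the hinge at the top edge, so the moment about the hinge is M = F × 0.314125 = 8.71239 × 0.314125 = 2.73678 kN·m.

M ≈ 2.737 kN·m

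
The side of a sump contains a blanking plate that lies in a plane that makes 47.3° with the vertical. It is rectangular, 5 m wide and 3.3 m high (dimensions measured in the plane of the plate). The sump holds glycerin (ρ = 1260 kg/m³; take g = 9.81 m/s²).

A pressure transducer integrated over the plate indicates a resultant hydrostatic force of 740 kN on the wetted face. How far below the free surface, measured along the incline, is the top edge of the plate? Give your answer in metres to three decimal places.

γ = ρg = 1260 × 9.81 / 1000 = 12.3606 kN/m³.
A = 5 × 3.3 = 16.5 m².
From F = γ·h_c·A, the centroid depth is h_c = 740/(12.3606 × 16.5) = 3.62834 m.
The plate makes 47.3° with the vertical, i.e. θ = 90° − 47.3° = 42.7° to the horizontal. Measuring y along the incline from the free-surface line, vertical depth h = y·sinθ with sinθ = 0.678160.
Along the incline, y_c = h_c/sinθ = 3.62834/0.678160 = 5.35027 m.
The centroid lies 3.3/2 = 1.65 m below the top edge, so the top edge sits at y_top = 5.35027 − 1.65 = 3.70027 m along the incline.

y_top ≈ 3.700 m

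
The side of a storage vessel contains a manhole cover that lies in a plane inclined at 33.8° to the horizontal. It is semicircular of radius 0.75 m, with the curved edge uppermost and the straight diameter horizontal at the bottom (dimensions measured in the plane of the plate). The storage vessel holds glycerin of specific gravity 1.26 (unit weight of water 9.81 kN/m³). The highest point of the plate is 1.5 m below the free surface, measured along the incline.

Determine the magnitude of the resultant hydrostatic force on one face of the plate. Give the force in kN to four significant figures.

γ = 1.26 × 9.81 = 12.3606 kN/m³.
Let θ = 33.8° be the plate's angle to the horizontal; measure y along the incline from where the plane meets the free surface. Vertical depth h = y·sinθ with sinθ = 0.556296.
The centroid lies 4r/(3π) = 0.31831 m above the diameter, so r − 4r/(3π) = 0.75 − 0.31831 = 0.43169 m below the topmost point, so y_c = 1.5 + 0.43169 = 1.93169 m and h_c = 1.93169 × 0.556296 = 1.07459 m.
A = πr²/2 = π × 0.75²/2 = 0.883573 m².
Resultant F = γ·h_c·A = 12.3606 × 1.07459 × 0.883573 = 11.7361 kN.

F ≈ 11.74 kN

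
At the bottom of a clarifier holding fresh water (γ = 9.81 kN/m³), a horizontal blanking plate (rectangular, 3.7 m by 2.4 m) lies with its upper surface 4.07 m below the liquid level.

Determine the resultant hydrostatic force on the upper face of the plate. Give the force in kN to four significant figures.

γ = 9.81 kN/m³.
The plate is horizontal, so pressure is uniform at p = γ·h = 9.81 × 4.07 = 39.9267 kN/m².
A = 3.7 × 2.4 = 8.88 m².
F = p·A = 39.9267 × 8.88 = 354.549 kN.

F ≈ 354.5 kN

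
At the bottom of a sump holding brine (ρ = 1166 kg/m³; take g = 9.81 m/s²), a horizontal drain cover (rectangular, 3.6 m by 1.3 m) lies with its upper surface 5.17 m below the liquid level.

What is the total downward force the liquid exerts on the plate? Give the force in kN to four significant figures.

γ = ρg = 1166 × 9.81 / 1000 = 11.43846 kN/m³.
The plate is horizontal, so pressure is uniform at p = γ·h = 11.43846 × 5.17 = 59.1368 kN/m².
A = 3.6 × 1.3 = 4.68 m².
F = p·A = 59.1368 × 4.68 = 276.76 kN.

F ≈ 276.8 kN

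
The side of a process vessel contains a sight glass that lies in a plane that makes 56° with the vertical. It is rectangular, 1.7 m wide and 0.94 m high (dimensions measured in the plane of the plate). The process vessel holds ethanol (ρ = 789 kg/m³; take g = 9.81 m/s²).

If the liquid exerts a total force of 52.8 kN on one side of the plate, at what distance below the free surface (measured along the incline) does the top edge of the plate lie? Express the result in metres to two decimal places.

y_top ≈ 7.16 m

γ = ρg = 789 × 9.81 / 1000 = 7.74009 kN/m³.
A = 1.7 × 0.94 = 1.598 m².
From F = γ·h_c·A, the centroid depth is h_c = 52.8/(7.74009 × 1.598) = 4.26885 m.
The plate makes 56° with the vertical, i.e. θ = 90° − 56° = 34° to the horizontal. Measuring y along the incline from the free-surface line, vertical depth h = y·sinθ with sinθ = 0.559193.
Along the incline, y_c = h_c/sinθ = 4.26885/0.559193 = 7.63395 m.
The centroid lies 0.94/2 = 0.47 m below the top edge, so the top edge sits at y_top = 7.63395 − 0.47 = 7.16395 m along the incline.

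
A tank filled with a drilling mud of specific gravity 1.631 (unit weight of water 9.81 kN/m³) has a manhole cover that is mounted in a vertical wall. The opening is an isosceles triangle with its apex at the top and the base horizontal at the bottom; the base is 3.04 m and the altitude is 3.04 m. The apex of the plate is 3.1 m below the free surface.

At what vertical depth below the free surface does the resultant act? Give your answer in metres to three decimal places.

γ = 1.631 × 9.81 = 16.00011 kN/m³.
With the apex up, the centroid sits 2h/3 = 2 × 3.04/3 = 2.02667 m below the apex, so the centroid depth is h_c = 3.1 + 2.02667 = 5.12667 m.
A = ½ × 3.04 × 3.04 = 4.6208 m².
Resultant F = γ·h_c·A = 16.00011 × 5.12667 × 4.6208 = 379.032 kN.
I_c = b·h³/36 = 3.04 × 3.04³/36 = 2.37242 m⁴.
Centre of pressure: y_p = y_c + I_c/(y_c·A) = 5.12667 + 2.37242/(5.12667 × 4.6208) = 5.12667 + 0.100147 = 5.22682 m along the plane.

h_p = 5.227 m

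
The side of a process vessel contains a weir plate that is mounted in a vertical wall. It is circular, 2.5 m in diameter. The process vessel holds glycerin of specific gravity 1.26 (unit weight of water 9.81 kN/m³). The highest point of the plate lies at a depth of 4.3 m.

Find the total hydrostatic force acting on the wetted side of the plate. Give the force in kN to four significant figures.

γ = 1.26 × 9.81 = 12.3606 kN/m³.
The centroid is at the centre, 1.25 m below the top of the plate, so the centroid depth is h_c = 4.3 + 1.25 = 5.55 m.
A = π(1.25)² = 4.90874 m².
Resultant F = γ·h_c·A = 12.3606 × 5.55 × 4.90874 = 336.746 kN.

F ≈ 336.7 kN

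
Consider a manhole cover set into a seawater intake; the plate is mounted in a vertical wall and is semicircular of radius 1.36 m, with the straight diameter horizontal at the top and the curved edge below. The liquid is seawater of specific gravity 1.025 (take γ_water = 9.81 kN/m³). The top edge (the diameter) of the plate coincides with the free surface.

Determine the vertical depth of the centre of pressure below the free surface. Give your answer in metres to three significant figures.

γ = 1.025 × 9.81 = 10.05525 kN/m³.
The centroid of a semicircle lies 4r/(3π) = 0.577202 m from the diameter, here below the top edge, so the centroid depth is h_c = 0.577202 m.
A = πr²/2 = π × 1.36²/2 = 2.90534 m².
Resultant F = γ·h_c·A = 10.05525 × 0.577202 × 2.90534 = 16.8623 kN.
I_c = (π/8 − 8/(9π))·r⁴ = 0.109757 × 1.36⁴ = 0.375481 m⁴.
Centre of pressure: y_p = y_c + I_c/(y_c·A) = 0.577202 + 0.375481/(0.577202 × 2.90534) = 0.577202 + 0.223905 = 0.801107 m along the plane.

h_p = 0.801 m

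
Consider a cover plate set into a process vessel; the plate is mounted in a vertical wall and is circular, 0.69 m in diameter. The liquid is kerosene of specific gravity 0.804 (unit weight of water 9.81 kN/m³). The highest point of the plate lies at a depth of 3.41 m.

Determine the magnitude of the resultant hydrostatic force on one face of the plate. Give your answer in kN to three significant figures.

F ≈ 11.1 kN

γ = 0.804 × 9.81 = 7.88724 kN/m³.
The centroid is at the centre, 0.345 m below the top of the plate, so the centroid depth is h_c = 3.41 + 0.345 = 3.755 m.
A = π(0.345)² = 0.373928 m².
Resultant F = γ·h_c·A = 7.88724 × 3.755 × 0.373928 = 11.0745 kN.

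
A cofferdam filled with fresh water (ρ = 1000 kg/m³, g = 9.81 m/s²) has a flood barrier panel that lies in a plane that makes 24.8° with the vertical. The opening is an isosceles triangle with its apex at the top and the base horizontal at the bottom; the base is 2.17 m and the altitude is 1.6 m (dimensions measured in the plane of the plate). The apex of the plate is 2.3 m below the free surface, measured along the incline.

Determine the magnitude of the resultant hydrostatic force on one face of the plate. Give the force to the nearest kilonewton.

F ≈ 52 kN

γ = ρg = 1000 × 9.81 = 9810 N/m³ = 9.81 kN/m³.
The plate makes 24.8° with the vertical, i.e. θ = 90° − 24.8° = 65.2° to the horizontal. Measuring y along the incline from the free-surface line, vertical depth h = y·sinθ with sinθ = 0.907777.
With the apex up, the centroid sits 2h/3 = 2 × 1.6/3 = 1.06667 m below the apex, so y_c = 2.3 + 1.06667 = 3.36667 m and h_c = 3.36667 × 0.907777 = 3.05619 m.
A = ½ × 2.17 × 1.6 = 1.736 m².
Resultant F = γ·h_c·A = 9.81 × 3.05619 × 1.736 = 52.0474 kN.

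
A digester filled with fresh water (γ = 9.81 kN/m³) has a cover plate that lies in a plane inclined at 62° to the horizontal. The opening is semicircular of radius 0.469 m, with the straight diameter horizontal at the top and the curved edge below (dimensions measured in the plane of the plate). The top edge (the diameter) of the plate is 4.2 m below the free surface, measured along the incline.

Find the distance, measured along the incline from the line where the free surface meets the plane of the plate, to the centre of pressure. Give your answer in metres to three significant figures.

γ = 9.81 kN/m³.
Let θ = 62° be the plate's angle to the horizontal; measure y along the incline from where the plane meets the free surface. Vertical depth h = y·sinθ with sinθ = 0.882948.
The centroid of a semicircle lies 4r/(3π) = 0.19905 m from the diameter, here below the top edge, so y_c = 4.2 + 0.19905 = 4.39905 m and h_c = 4.39905 × 0.882948 = 3.88413 m.
A = πr²/2 = π × 0.469²/2 = 0.345514 m².
Resultant F = γ·h_c·A = 9.81 × 3.88413 × 0.345514 = 13.1652 kN.
I_c = (π/8 − 8/(9π))·r⁴ = 0.109757 × 0.469⁴ = 0.00531036 m⁴.
Centre of pressure: y_p = y_c + I_c/(y_c·A) = 4.39905 + 0.00531036/(4.39905 × 0.345514) = 4.39905 + 0.00349381 = 4.40254 m along the plane.

y_p = 4.40 m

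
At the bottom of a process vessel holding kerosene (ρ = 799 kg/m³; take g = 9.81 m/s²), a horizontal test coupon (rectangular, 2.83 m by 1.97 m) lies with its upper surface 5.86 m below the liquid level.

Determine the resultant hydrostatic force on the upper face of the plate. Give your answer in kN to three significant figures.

F ≈ 256 kN

γ = ρg = 799 × 9.81 / 1000 = 7.83819 kN/m³.
The plate is horizontal, so pressure is uniform at p = γ·h = 7.83819 × 5.86 = 45.9318 kN/m².
A = 2.83 × 1.97 = 5.5751 m².
F = p·A = 45.9318 × 5.5751 = 256.074 kN.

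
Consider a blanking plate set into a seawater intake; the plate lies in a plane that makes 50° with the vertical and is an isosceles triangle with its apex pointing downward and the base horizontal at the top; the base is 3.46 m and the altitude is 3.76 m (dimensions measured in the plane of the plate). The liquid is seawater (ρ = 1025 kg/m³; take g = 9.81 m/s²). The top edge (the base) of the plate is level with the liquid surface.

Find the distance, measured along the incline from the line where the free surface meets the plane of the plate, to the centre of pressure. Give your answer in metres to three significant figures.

y_p = 1.88 m

γ = ρg = 1025 × 9.81 / 1000 = 10.05525 kN/m³.
The plate makes 50° with the vertical, i.e. θ = 90° − 50° = 40° to the horizontal. Measuring y along the incline from the free-surface line, vertical depth h = y·sinθ with sinθ = 0.642788.
With the apex down, the centroid sits h/3 = 3.76/3 = 1.25333 m below the base (the top edge), so y_c = 1.25333 m and h_c = 1.25333 × 0.642788 = 0.805625 m.
A = ½ × 3.46 × 3.76 = 6.5048 m².
Resultant F = γ·h_c·A = 10.05525 × 0.805625 × 6.5048 = 52.6938 kN.
I_c = b·h³/36 = 3.46 × 3.76³/36 = 5.10901 m⁴.
Centre of pressure: y_p = y_c + I_c/(y_c·A) = 1.25333 + 5.10901/(1.25333 × 6.5048) = 1.25333 + 0.626668 = 1.88 m along the plane.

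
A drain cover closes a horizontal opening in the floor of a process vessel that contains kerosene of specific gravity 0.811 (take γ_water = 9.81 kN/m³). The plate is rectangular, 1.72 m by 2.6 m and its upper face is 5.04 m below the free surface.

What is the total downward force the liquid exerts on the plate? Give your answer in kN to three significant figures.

F ≈ 179 kN

γ = 0.811 × 9.81 = 7.95591 kN/m³.
The plate is horizontal, so pressure is uniform at p = γ·h = 7.95591 × 5.04 = 40.0978 kN/m².
A = 1.72 × 2.6 = 4.472 m².
F = p·A = 40.0978 × 4.472 = 179.317 kN.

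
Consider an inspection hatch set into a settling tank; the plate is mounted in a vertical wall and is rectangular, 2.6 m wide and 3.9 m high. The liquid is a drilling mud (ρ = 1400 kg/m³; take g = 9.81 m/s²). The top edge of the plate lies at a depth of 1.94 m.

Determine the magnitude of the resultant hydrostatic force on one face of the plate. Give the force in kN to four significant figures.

γ = ρg = 1400 × 9.81 / 1000 = 13.734 kN/m³.
The centroid lies 3.9/2 = 1.95 m below the top edge, so the centroid depth is h_c = 1.94 + 1.95 = 3.89 m.
A = 2.6 × 3.9 = 10.14 m².
Resultant F = γ·h_c·A = 13.734 × 3.89 × 10.14 = 541.732 kN.

F ≈ 541.7 kN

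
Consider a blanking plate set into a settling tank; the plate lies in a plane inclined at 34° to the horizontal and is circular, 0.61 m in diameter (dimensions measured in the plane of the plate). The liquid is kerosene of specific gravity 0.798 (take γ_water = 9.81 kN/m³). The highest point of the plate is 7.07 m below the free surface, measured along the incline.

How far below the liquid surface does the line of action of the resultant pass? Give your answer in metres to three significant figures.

γ = 0.798 × 9.81 = 7.82838 kN/m³.
Let θ = 34° be the plate's angle to the horizontal; measure y along the incline from where the plane meets the free surface. Vertical depth h = y·sinθ with sinθ = 0.559193.
The centroid is at the centre, 0.305 m below the top of the plate, so y_c = 7.07 + 0.305 = 7.375 m and h_c = 7.375 × 0.559193 = 4.12405 m.
A = π(0.305)² = 0.292247 m².
Resultant F = γ·h_c·A = 7.82838 × 4.12405 × 0.292247 = 9.43509 kN.
I_c = πr⁴/4 = π × 0.305⁴/4 = 0.00679656 m⁴.
Centre of pressure: y_p = y_c + I_c/(y_c·A) = 7.375 + 0.00679656/(7.375 × 0.292247) = 7.375 + 0.00315339 = 7.37815 m along the plane.
Vertically, h_p = y_p·sinθ = 7.37815 × 0.559193 = 4.12581 m.

h_p = 4.13 m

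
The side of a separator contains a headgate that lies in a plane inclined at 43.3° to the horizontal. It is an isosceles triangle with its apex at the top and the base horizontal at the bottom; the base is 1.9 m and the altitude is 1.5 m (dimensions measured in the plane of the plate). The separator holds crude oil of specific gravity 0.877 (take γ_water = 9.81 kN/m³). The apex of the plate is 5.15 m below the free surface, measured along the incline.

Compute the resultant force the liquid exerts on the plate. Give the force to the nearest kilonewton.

γ = 0.877 × 9.81 = 8.60337 kN/m³.
Let θ = 43.3° be the plate's angle to the horizontal; measure y along the incline from where the plane meets the free surface. Vertical depth h = y·sinθ with sinθ = 0.685818.
With the apex up, the centroid sits 2h/3 = 2 × 1.5/3 = 1 m below the apex, so y_c = 5.15 + 1 = 6.15 m and h_c = 6.15 × 0.685818 = 4.21778 m.
A = ½ × 1.9 × 1.5 = 1.425 m².
Resultant F = γ·h_c·A = 8.60337 × 4.21778 × 1.425 = 51.7091 kN.

F ≈ 52 kN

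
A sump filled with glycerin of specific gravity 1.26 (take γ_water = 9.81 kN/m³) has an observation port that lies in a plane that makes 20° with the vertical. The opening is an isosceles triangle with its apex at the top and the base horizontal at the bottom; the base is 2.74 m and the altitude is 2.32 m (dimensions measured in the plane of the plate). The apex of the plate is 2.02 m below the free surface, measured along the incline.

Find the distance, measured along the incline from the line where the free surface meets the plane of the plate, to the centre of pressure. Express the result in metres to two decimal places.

γ = 1.26 × 9.81 = 12.3606 kN/m³.
The plate makes 20° with the vertical, i.e. θ = 90° − 20° = 70° to the horizontal. Measuring y along the incline from the free-surface line, vertical depth h = y·sinθ with sinθ = 0.939693.
With the apex up, the centroid sits 2h/3 = 2 × 2.32/3 = 1.54667 m below the apex, so y_c = 2.02 + 1.54667 = 3.56667 m and h_c = 3.56667 × 0.939693 = 3.35157 m.
A = ½ × 2.74 × 2.32 = 3.1784 m².
Resultant F = γ·h_c·A = 12.3606 × 3.35157 × 3.1784 = 131.673 kN.
I_c = b·h³/36 = 2.74 × 2.32³/36 = 0.950412 m⁴.
Centre of pressure: y_p = y_c + I_c/(y_c·A) = 3.56667 + 0.950412/(3.56667 × 3.1784) = 3.56667 + 0.0838379 = 3.65051 m along the plane.

y_p = 3.65 m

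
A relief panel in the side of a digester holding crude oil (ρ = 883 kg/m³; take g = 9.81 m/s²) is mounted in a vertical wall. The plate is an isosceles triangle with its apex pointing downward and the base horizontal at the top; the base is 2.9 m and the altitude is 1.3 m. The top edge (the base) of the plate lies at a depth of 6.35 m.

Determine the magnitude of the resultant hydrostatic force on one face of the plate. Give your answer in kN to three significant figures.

F ≈ 111 kN

γ = ρg = 883 × 9.81 / 1000 = 8.66223 kN/m³.
With the apex down, the centroid sits h/3 = 1.3/3 = 0.433333 m below the base (the top edge), so the centroid depth is h_c = 6.35 + 0.433333 = 6.78333 m.
A = ½ × 2.9 × 1.3 = 1.885 m².
Resultant F = γ·h_c·A = 8.66223 × 6.78333 × 1.885 = 110.76 kN.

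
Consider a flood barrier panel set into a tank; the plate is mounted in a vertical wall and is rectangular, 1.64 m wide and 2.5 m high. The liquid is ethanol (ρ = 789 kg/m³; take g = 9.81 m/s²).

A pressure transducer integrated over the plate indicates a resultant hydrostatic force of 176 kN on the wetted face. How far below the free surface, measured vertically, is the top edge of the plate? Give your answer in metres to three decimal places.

γ = ρg = 789 × 9.81 / 1000 = 7.74009 kN/m³.
A = 1.64 × 2.5 = 4.1 m².
From F = γ·h_c·A, the centroid depth is h_c = 176/(7.74009 × 4.1) = 5.54604 m.
The centroid lies 2.5/2 = 1.25 m below the top edge, so the top edge sits at h_top = 5.54604 − 1.25 = 4.29604 m below the surface.

d_top ≈ 4.296 m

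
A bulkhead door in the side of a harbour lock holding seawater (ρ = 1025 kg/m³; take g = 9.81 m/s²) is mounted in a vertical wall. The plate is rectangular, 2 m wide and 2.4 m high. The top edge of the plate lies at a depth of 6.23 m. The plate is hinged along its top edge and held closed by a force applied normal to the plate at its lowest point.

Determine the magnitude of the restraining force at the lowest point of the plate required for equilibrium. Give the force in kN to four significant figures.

P ≈ 189.0 kN

γ = ρg = 1025 × 9.81 / 1000 = 10.05525 kN/m³.
The centroid lies 2.4/2 = 1.2 m below the top edge, so the centroid depth is h_c = 6.23 + 1.2 = 7.43 m.
A = 2 × 2.4 = 4.8 m².
Resultant F = γ·h_c·A = 10.05525 × 7.43 × 4.8 = 358.61 kN.
I_c = b·h³/12 = 2 × 2.4³/12 = 2.304 m⁴.
Centre of pressure: y_p = y_c + I_c/(y_c·A) = 7.43 + 2.304/(7.43 × 4.8) = 7.43 + 0.064603 = 7.4946 m along the plane.
The resultant acts 1.2 + 0.064603 = 1.2646 m (along the plate) below the hinge at the top edge, so the moment about the hinge is M = F × 1.2646 = 358.61 × 1.2646 = 453.498 kN·m.
A normal force at the bottom, 2.4 m from the hinge, must supply this moment: P = 453.498/2.4 = 188.958 kN.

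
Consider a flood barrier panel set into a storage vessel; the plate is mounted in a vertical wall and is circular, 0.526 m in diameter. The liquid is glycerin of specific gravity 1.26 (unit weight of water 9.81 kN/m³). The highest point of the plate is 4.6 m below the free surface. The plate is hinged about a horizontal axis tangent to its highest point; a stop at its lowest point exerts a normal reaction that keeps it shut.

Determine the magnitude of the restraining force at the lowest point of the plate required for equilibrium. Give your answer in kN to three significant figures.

P ≈ 6.62 kN

γ = 1.26 × 9.81 = 12.3606 kN/m³.
The centroid is at the centre, 0.263 m below the top of the plate, so the centroid depth is h_c = 4.6 + 0.263 = 4.863 m.
A = π(0.263)² = 0.217301 m².
Resultant F = γ·h_c·A = 12.3606 × 4.863 × 0.217301 = 13.0619 kN.
I_c = πr⁴/4 = π × 0.263⁴/4 = 0.00375762 m⁴.
Centre of pressure: y_p = y_c + I_c/(y_c·A) = 4.863 + 0.00375762/(4.863 × 0.217301) = 4.863 + 0.00355588 = 4.86656 m along the plane.
The resultant acts 0.263 + 0.00355588 = 0.266556 m (along the plate) below the hinge at the top edge, so the moment about the hinge is M = F × 0.266556 = 13.0619 × 0.266556 = 3.48173 kN·m.
A normal force at the bottom, 0.526 m from the hinge, must supply this moment: P = 3.48173/0.526 = 6.61926 kN.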